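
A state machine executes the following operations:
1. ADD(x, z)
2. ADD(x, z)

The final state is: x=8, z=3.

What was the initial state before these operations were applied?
x=2, z=3

Working backwards:
Final state: x=8, z=3
Before step 2 (ADD(x, z)): x=5, z=3
Before step 1 (ADD(x, z)): x=2, z=3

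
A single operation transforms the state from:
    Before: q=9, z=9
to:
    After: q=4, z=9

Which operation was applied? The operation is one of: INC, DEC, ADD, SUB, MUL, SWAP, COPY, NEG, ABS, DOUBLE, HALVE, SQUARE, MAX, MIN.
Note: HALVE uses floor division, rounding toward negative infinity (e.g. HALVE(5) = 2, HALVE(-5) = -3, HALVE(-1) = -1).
HALVE(q)

Analyzing the change:
Before: q=9, z=9
After: q=4, z=9
Variable q changed from 9 to 4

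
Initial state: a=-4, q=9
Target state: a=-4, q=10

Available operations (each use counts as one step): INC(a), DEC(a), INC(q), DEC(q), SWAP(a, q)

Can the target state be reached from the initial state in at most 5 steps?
Yes

Path (1 step): INC(q)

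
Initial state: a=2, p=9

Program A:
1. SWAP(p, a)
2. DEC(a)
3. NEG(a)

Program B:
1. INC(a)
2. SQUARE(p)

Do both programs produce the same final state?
No

Program A final state: a=-8, p=2
Program B final state: a=3, p=81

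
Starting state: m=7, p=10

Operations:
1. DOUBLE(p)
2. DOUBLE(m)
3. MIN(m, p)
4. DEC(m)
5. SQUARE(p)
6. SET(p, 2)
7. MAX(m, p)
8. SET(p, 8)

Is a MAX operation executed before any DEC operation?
No

First MAX: step 7
First DEC: step 4
Since 7 > 4, DEC comes first.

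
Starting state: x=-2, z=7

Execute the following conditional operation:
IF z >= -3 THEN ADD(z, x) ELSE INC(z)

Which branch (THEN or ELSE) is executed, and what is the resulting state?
Branch: THEN, Final state: x=-2, z=5

Evaluating condition: z >= -3
z = 7
Condition is True, so THEN branch executes
After ADD(z, x): x=-2, z=5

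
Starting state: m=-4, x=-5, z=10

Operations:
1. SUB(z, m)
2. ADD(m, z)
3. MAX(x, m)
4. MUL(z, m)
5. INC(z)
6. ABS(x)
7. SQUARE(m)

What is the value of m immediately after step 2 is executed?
m = 10

Tracing m through execution:
Initial: m = -4
After step 1 (SUB(z, m)): m = -4
After step 2 (ADD(m, z)): m = 10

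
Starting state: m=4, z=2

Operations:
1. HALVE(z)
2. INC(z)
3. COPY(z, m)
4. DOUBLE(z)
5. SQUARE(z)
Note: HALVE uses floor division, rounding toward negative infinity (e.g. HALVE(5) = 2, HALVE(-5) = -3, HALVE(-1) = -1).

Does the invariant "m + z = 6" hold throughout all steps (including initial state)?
No, violated after step 1

The invariant is violated after step 1.

State at each step:
Initial: m=4, z=2
After step 1: m=4, z=1
After step 2: m=4, z=2
After step 3: m=4, z=4
After step 4: m=4, z=8
After step 5: m=4, z=64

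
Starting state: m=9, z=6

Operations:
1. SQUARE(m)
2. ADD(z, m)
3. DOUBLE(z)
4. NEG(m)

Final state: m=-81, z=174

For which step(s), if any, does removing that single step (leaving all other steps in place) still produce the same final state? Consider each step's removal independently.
None - removing any single step changes the final result

Testing removal of each single step:
Without step 1: final = m=-9, z=30 (different)
Without step 2: final = m=-81, z=12 (different)
Without step 3: final = m=-81, z=87 (different)
Without step 4: final = m=81, z=174 (different)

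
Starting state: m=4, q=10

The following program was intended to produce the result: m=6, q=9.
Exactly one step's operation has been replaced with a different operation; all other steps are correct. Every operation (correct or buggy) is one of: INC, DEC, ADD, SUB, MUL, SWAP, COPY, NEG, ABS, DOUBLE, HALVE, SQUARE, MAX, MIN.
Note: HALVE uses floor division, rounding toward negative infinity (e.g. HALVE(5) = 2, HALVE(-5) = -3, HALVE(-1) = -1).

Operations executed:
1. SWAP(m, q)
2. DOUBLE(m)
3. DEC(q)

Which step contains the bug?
Step 1

Trace with buggy code:
Initial: m=4, q=10
After step 1: m=10, q=4
After step 2: m=20, q=4
After step 3: m=20, q=3
Actual final m=20, q=3 ≠ expected m=6, q=9.
Step 1 is the only position where a single-operation replacement can produce the expected result.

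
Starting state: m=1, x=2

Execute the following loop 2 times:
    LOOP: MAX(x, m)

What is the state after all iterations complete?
m=1, x=2

Iteration trace:
Start: m=1, x=2
After iteration 1: m=1, x=2
After iteration 2: m=1, x=2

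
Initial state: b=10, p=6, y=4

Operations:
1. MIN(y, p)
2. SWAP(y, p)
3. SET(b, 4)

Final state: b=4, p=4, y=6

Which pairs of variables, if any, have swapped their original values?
(p, y)

Comparing initial and final values:
p: 6 → 4
b: 10 → 4
y: 4 → 6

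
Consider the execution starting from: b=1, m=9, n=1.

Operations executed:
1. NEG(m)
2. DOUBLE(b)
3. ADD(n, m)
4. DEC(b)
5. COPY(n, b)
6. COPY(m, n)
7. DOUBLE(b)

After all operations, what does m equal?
m = 1

Tracing execution:
Step 1: NEG(m) → m = -9
Step 2: DOUBLE(b) → m = -9
Step 3: ADD(n, m) → m = -9
Step 4: DEC(b) → m = -9
Step 5: COPY(n, b) → m = -9
Step 6: COPY(m, n) → m = 1
Step 7: DOUBLE(b) → m = 1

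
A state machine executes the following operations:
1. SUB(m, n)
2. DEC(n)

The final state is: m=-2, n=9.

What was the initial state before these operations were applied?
m=8, n=10

Working backwards:
Final state: m=-2, n=9
Before step 2 (DEC(n)): m=-2, n=10
Before step 1 (SUB(m, n)): m=8, n=10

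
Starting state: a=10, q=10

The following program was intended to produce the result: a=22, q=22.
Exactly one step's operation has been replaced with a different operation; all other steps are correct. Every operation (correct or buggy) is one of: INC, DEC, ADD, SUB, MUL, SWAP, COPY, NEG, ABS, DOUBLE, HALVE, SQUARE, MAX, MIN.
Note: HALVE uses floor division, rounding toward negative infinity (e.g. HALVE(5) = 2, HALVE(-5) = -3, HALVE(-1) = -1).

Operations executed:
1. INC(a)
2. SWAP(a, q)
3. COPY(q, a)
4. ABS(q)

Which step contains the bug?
Step 2

Trace with buggy code:
Initial: a=10, q=10
After step 1: a=11, q=10
After step 2: a=10, q=11
After step 3: a=10, q=10
After step 4: a=10, q=10
Actual final a=10, q=10 ≠ expected a=22, q=22.
Step 2 is the only position where a single-operation replacement can produce the expected result.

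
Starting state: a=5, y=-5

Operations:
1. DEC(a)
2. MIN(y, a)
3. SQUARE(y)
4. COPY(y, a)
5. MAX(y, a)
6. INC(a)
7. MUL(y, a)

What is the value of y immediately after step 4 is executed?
y = 4

Tracing y through execution:
Initial: y = -5
After step 1 (DEC(a)): y = -5
After step 2 (MIN(y, a)): y = -5
After step 3 (SQUARE(y)): y = 25
After step 4 (COPY(y, a)): y = 4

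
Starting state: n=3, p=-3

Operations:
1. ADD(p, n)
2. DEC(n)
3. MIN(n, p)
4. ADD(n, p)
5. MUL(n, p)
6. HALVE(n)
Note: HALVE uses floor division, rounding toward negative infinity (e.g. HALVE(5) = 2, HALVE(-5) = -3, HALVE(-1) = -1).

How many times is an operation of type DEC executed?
1

Counting DEC operations:
Step 2: DEC(n) ← DEC
Total: 1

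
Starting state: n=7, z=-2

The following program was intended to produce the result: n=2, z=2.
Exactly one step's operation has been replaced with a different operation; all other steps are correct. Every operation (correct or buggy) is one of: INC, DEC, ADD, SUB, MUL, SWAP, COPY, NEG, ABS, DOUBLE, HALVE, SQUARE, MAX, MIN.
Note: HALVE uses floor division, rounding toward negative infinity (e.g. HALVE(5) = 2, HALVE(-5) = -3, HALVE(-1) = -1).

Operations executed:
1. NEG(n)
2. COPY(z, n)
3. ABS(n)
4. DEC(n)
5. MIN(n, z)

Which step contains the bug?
Step 2

Trace with buggy code:
Initial: n=7, z=-2
After step 1: n=-7, z=-2
After step 2: n=-7, z=-7
After step 3: n=7, z=-7
After step 4: n=6, z=-7
After step 5: n=-7, z=-7
Actual final n=-7, z=-7 ≠ expected n=2, z=2.
Step 2 is the only position where a single-operation replacement can produce the expected result.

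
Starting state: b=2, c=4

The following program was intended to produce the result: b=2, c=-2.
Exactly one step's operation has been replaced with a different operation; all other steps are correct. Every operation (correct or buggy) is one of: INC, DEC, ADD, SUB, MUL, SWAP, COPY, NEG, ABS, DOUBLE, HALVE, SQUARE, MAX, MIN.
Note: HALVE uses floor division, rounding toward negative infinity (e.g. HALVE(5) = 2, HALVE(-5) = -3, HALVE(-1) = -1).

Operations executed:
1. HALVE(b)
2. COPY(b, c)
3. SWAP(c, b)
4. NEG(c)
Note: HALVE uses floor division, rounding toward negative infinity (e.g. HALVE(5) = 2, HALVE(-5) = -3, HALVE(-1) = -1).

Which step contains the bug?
Step 1

Trace with buggy code:
Initial: b=2, c=4
After step 1: b=1, c=4
After step 2: b=4, c=4
After step 3: b=4, c=4
After step 4: b=4, c=-4
Actual final b=4, c=-4 ≠ expected b=2, c=-2.
Step 1 is the only position where a single-operation replacement can produce the expected result.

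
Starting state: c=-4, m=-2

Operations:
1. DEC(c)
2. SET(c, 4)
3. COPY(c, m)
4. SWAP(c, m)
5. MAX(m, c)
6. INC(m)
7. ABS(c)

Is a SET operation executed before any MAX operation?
Yes

First SET: step 2
First MAX: step 5
Since 2 < 5, SET comes first.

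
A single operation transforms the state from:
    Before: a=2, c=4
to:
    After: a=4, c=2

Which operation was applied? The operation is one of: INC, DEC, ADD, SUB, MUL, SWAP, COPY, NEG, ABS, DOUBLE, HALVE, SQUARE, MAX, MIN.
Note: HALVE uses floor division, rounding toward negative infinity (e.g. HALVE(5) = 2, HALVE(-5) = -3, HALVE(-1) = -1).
SWAP(c, a)

Analyzing the change:
Before: a=2, c=4
After: a=4, c=2
Variable c changed from 4 to 2
Variable a changed from 2 to 4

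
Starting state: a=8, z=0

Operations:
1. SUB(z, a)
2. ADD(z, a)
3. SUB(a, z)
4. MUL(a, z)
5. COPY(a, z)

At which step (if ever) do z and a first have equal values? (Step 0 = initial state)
Step 4

z and a first become equal after step 4.

Comparing values at each step:
Initial: z=0, a=8
After step 1: z=-8, a=8
After step 2: z=0, a=8
After step 3: z=0, a=8
After step 4: z=0, a=0 ← equal!
After step 5: z=0, a=0 ← equal!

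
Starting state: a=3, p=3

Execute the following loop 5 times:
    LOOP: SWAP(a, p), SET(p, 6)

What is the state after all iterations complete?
a=6, p=6

Iteration trace:
Start: a=3, p=3
After iteration 1: a=3, p=6
After iteration 2: a=6, p=6
After iteration 3: a=6, p=6
After iteration 4: a=6, p=6
After iteration 5: a=6, p=6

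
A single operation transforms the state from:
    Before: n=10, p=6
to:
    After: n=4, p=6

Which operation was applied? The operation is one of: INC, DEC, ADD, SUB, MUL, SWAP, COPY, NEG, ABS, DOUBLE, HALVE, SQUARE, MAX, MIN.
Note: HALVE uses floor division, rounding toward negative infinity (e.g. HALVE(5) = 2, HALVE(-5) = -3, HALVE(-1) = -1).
SUB(n, p)

Analyzing the change:
Before: n=10, p=6
After: n=4, p=6
Variable n changed from 10 to 4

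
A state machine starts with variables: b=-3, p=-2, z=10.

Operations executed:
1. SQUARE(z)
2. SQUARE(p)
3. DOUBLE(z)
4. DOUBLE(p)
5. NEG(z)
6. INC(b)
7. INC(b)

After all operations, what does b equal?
b = -1

Tracing execution:
Step 1: SQUARE(z) → b = -3
Step 2: SQUARE(p) → b = -3
Step 3: DOUBLE(z) → b = -3
Step 4: DOUBLE(p) → b = -3
Step 5: NEG(z) → b = -3
Step 6: INC(b) → b = -2
Step 7: INC(b) → b = -1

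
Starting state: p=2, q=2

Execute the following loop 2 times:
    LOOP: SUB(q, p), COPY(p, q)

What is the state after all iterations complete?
p=0, q=0

Iteration trace:
Start: p=2, q=2
After iteration 1: p=0, q=0
After iteration 2: p=0, q=0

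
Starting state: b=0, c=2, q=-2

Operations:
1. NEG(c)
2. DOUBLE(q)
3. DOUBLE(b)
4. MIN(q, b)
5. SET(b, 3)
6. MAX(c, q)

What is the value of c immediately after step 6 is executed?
c = -2

Tracing c through execution:
Initial: c = 2
After step 1 (NEG(c)): c = -2
After step 2 (DOUBLE(q)): c = -2
After step 3 (DOUBLE(b)): c = -2
After step 4 (MIN(q, b)): c = -2
After step 5 (SET(b, 3)): c = -2
After step 6 (MAX(c, q)): c = -2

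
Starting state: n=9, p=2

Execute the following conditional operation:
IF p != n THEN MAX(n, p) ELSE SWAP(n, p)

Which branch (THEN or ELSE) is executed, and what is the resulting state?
Branch: THEN, Final state: n=9, p=2

Evaluating condition: p != n
p = 2, n = 9
Condition is True, so THEN branch executes
After MAX(n, p): n=9, p=2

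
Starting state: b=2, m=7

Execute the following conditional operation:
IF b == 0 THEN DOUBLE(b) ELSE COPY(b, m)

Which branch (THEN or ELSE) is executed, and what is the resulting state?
Branch: ELSE, Final state: b=7, m=7

Evaluating condition: b == 0
b = 2
Condition is False, so ELSE branch executes
After COPY(b, m): b=7, m=7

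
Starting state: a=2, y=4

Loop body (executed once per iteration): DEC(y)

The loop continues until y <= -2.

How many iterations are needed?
6

Tracing iterations:
Initial: a=2, y=4
After iteration 1: a=2, y=3
After iteration 2: a=2, y=2
After iteration 3: a=2, y=1
After iteration 4: a=2, y=0
After iteration 5: a=2, y=-1
After iteration 6: a=2, y=-2
y <= -2 now holds, so the loop exits after 6 iterations.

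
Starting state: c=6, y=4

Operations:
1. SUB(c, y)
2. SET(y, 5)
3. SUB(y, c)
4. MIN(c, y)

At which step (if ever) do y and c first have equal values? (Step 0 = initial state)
Never

y and c never become equal during execution.

Comparing values at each step:
Initial: y=4, c=6
After step 1: y=4, c=2
After step 2: y=5, c=2
After step 3: y=3, c=2
After step 4: y=3, c=2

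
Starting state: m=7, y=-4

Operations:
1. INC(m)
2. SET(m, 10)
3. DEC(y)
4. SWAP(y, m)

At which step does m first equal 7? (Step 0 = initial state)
Step 0

Tracing m:
Initial: m = 7 ← first occurrence
After step 1: m = 8
After step 2: m = 10
After step 3: m = 10
After step 4: m = -5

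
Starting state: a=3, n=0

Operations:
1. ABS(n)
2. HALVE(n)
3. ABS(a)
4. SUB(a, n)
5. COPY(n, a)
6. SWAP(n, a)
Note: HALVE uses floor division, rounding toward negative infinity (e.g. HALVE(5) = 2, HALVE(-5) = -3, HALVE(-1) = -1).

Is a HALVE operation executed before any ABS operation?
No

First HALVE: step 2
First ABS: step 1
Since 2 > 1, ABS comes first.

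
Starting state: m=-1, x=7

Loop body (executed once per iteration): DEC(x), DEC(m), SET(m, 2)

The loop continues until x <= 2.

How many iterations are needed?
5

Tracing iterations:
Initial: m=-1, x=7
After iteration 1: m=2, x=6
After iteration 2: m=2, x=5
After iteration 3: m=2, x=4
After iteration 4: m=2, x=3
After iteration 5: m=2, x=2
x <= 2 now holds, so the loop exits after 5 iterations.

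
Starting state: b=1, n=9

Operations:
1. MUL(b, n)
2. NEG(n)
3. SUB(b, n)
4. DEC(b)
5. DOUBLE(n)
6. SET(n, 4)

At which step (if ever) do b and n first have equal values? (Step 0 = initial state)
Step 1

b and n first become equal after step 1.

Comparing values at each step:
Initial: b=1, n=9
After step 1: b=9, n=9 ← equal!
After step 2: b=9, n=-9
After step 3: b=18, n=-9
After step 4: b=17, n=-9
After step 5: b=17, n=-18
After step 6: b=17, n=4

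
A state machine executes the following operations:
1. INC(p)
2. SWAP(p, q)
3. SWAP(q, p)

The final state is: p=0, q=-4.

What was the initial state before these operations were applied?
p=-1, q=-4

Working backwards:
Final state: p=0, q=-4
Before step 3 (SWAP(q, p)): p=-4, q=0
Before step 2 (SWAP(p, q)): p=0, q=-4
Before step 1 (INC(p)): p=-1, q=-4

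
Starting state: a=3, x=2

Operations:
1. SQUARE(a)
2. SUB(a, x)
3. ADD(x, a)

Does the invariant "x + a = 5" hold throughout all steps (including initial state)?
No, violated after step 1

The invariant is violated after step 1.

State at each step:
Initial: a=3, x=2
After step 1: a=9, x=2
After step 2: a=7, x=2
After step 3: a=7, x=9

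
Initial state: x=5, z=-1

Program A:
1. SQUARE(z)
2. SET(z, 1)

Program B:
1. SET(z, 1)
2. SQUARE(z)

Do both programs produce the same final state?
Yes

Program A final state: x=5, z=1
Program B final state: x=5, z=1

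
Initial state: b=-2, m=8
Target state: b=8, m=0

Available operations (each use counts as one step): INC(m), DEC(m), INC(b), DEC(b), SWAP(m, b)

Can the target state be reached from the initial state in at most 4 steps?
Yes

Path (3 steps): INC(b) → INC(b) → SWAP(m, b)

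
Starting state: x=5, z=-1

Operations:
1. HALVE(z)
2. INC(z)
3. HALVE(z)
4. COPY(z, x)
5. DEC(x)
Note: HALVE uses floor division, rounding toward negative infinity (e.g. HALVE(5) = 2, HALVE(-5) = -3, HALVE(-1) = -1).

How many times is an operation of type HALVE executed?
2

Counting HALVE operations:
Step 1: HALVE(z) ← HALVE
Step 3: HALVE(z) ← HALVE
Total: 2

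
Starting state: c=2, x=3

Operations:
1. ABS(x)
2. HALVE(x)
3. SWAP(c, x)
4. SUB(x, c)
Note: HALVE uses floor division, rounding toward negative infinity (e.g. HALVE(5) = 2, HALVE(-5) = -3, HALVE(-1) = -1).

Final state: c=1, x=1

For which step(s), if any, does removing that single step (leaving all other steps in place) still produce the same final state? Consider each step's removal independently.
Step(s) 1

Testing removal of each single step:
Without step 1: final = c=1, x=1 (same)
Without step 2: final = c=3, x=-1 (different)
Without step 3: final = c=2, x=-1 (different)
Without step 4: final = c=1, x=2 (different)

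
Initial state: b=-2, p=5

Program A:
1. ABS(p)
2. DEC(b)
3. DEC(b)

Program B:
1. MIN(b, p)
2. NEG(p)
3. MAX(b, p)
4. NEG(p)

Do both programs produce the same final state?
No

Program A final state: b=-4, p=5
Program B final state: b=-2, p=5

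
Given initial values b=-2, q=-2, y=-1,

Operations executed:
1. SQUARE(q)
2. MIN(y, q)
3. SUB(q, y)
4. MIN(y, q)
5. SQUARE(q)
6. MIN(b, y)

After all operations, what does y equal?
y = -1

Tracing execution:
Step 1: SQUARE(q) → y = -1
Step 2: MIN(y, q) → y = -1
Step 3: SUB(q, y) → y = -1
Step 4: MIN(y, q) → y = -1
Step 5: SQUARE(q) → y = -1
Step 6: MIN(b, y) → y = -1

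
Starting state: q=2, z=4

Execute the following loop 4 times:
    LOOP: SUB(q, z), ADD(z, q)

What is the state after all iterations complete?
q=2, z=-2

Iteration trace:
Start: q=2, z=4
After iteration 1: q=-2, z=2
After iteration 2: q=-4, z=-2
After iteration 3: q=-2, z=-4
After iteration 4: q=2, z=-2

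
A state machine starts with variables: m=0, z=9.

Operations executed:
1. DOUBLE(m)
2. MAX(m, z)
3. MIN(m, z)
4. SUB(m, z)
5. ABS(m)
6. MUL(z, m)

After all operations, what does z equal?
z = 0

Tracing execution:
Step 1: DOUBLE(m) → z = 9
Step 2: MAX(m, z) → z = 9
Step 3: MIN(m, z) → z = 9
Step 4: SUB(m, z) → z = 9
Step 5: ABS(m) → z = 9
Step 6: MUL(z, m) → z = 0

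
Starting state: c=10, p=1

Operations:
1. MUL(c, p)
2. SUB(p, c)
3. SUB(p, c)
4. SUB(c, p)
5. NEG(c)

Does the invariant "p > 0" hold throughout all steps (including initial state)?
No, violated after step 2

The invariant is violated after step 2.

State at each step:
Initial: c=10, p=1
After step 1: c=10, p=1
After step 2: c=10, p=-9
After step 3: c=10, p=-19
After step 4: c=29, p=-19
After step 5: c=-29, p=-19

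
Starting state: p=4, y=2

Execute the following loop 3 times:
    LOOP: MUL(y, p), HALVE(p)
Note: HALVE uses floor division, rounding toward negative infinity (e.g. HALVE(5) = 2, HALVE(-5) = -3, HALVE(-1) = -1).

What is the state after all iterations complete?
p=0, y=16

Iteration trace:
Start: p=4, y=2
After iteration 1: p=2, y=8
After iteration 2: p=1, y=16
After iteration 3: p=0, y=16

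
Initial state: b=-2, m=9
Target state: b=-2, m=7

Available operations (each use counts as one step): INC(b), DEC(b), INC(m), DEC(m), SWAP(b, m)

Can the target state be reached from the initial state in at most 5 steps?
Yes

Path (2 steps): DEC(m) → DEC(m)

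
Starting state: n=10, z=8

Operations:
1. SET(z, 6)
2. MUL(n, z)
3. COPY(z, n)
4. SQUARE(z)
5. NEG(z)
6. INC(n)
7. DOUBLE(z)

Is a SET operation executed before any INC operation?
Yes

First SET: step 1
First INC: step 6
Since 1 < 6, SET comes first.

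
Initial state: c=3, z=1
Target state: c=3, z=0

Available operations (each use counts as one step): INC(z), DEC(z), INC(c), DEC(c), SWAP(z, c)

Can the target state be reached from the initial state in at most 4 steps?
Yes

Path (1 step): DEC(z)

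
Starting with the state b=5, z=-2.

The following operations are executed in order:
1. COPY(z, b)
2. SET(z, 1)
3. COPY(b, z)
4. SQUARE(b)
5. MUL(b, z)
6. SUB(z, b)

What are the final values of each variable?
{b: 1, z: 0}

Step-by-step execution:
Initial: b=5, z=-2
After step 1 (COPY(z, b)): b=5, z=5
After step 2 (SET(z, 1)): b=5, z=1
After step 3 (COPY(b, z)): b=1, z=1
After step 4 (SQUARE(b)): b=1, z=1
After step 5 (MUL(b, z)): b=1, z=1
After step 6 (SUB(z, b)): b=1, z=0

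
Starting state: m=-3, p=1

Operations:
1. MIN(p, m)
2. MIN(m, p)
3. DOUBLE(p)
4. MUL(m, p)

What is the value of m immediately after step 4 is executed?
m = 18

Tracing m through execution:
Initial: m = -3
After step 1 (MIN(p, m)): m = -3
After step 2 (MIN(m, p)): m = -3
After step 3 (DOUBLE(p)): m = -3
After step 4 (MUL(m, p)): m = 18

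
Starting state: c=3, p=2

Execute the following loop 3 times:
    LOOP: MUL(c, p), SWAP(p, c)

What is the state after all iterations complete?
c=12, p=72

Iteration trace:
Start: c=3, p=2
After iteration 1: c=2, p=6
After iteration 2: c=6, p=12
After iteration 3: c=12, p=72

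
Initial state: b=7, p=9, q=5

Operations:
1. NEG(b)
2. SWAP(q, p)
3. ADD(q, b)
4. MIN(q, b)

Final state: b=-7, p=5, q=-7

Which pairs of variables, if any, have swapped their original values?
None

Comparing initial and final values:
b: 7 → -7
q: 5 → -7
p: 9 → 5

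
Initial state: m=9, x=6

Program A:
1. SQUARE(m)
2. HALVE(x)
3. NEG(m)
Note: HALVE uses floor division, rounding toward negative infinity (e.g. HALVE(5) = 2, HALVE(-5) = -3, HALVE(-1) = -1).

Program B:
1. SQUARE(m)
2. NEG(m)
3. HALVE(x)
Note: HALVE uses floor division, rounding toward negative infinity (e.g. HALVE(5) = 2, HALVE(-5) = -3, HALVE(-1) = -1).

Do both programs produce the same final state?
Yes

Program A final state: m=-81, x=3
Program B final state: m=-81, x=3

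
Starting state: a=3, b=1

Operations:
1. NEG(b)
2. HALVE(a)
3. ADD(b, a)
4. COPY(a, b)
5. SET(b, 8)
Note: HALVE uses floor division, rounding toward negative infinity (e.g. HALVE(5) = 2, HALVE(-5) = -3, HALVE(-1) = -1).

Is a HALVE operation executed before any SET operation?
Yes

First HALVE: step 2
First SET: step 5
Since 2 < 5, HALVE comes first.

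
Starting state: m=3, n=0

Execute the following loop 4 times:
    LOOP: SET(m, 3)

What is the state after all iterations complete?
m=3, n=0

Iteration trace:
Start: m=3, n=0
After iteration 1: m=3, n=0
After iteration 2: m=3, n=0
After iteration 3: m=3, n=0
After iteration 4: m=3, n=0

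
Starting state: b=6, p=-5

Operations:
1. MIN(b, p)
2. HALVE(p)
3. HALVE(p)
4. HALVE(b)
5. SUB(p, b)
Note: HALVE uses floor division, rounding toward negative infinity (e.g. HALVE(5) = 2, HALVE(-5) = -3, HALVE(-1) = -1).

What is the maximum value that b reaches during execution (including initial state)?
6

Values of b at each step:
Initial: b = 6 ← maximum
After step 1: b = -5
After step 2: b = -5
After step 3: b = -5
After step 4: b = -3
After step 5: b = -3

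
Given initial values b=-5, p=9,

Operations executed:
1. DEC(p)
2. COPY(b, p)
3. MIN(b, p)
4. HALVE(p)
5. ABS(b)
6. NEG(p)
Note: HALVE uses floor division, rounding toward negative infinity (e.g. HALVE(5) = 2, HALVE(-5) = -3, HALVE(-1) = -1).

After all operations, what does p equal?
p = -4

Tracing execution:
Step 1: DEC(p) → p = 8
Step 2: COPY(b, p) → p = 8
Step 3: MIN(b, p) → p = 8
Step 4: HALVE(p) → p = 4
Step 5: ABS(b) → p = 4
Step 6: NEG(p) → p = -4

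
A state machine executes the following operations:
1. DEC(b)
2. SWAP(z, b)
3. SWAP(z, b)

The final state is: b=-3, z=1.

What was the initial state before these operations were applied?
b=-2, z=1

Working backwards:
Final state: b=-3, z=1
Before step 3 (SWAP(z, b)): b=1, z=-3
Before step 2 (SWAP(z, b)): b=-3, z=1
Before step 1 (DEC(b)): b=-2, z=1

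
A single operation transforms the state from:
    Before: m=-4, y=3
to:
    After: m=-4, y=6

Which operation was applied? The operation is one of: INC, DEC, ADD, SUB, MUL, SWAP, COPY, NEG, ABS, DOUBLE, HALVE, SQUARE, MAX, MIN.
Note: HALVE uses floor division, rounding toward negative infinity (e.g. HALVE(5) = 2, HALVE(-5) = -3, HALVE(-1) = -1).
DOUBLE(y)

Analyzing the change:
Before: m=-4, y=3
After: m=-4, y=6
Variable y changed from 3 to 6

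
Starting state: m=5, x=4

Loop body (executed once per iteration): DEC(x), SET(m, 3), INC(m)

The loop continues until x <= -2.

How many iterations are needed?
6

Tracing iterations:
Initial: m=5, x=4
After iteration 1: m=4, x=3
After iteration 2: m=4, x=2
After iteration 3: m=4, x=1
After iteration 4: m=4, x=0
After iteration 5: m=4, x=-1
After iteration 6: m=4, x=-2
x <= -2 now holds, so the loop exits after 6 iterations.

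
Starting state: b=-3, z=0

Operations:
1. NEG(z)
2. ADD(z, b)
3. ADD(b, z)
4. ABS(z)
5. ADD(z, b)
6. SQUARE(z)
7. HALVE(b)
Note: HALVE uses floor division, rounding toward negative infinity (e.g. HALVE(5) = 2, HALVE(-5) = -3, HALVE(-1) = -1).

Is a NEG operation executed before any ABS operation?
Yes

First NEG: step 1
First ABS: step 4
Since 1 < 4, NEG comes first.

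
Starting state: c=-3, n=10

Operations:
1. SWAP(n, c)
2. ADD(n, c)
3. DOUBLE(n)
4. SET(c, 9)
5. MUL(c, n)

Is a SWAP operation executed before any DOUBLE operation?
Yes

First SWAP: step 1
First DOUBLE: step 3
Since 1 < 3, SWAP comes first.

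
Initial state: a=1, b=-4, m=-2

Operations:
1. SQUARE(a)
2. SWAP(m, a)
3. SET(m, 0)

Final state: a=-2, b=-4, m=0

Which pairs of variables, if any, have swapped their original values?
None

Comparing initial and final values:
m: -2 → 0
a: 1 → -2
b: -4 → -4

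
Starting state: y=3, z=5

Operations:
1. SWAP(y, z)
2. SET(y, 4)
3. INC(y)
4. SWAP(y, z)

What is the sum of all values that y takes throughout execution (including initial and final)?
20

Values of y at each step:
Initial: y = 3
After step 1: y = 5
After step 2: y = 4
After step 3: y = 5
After step 4: y = 3
Sum = 3 + 5 + 4 + 5 + 3 = 20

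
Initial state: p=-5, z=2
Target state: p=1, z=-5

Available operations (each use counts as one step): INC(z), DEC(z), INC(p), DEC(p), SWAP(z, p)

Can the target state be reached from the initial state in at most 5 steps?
Yes

Path (2 steps): DEC(z) → SWAP(z, p)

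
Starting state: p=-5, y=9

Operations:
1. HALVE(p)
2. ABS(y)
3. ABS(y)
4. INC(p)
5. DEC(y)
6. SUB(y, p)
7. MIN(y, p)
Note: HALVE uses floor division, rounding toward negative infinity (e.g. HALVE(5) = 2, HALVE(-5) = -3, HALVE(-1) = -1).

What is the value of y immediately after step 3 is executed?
y = 9

Tracing y through execution:
Initial: y = 9
After step 1 (HALVE(p)): y = 9
After step 2 (ABS(y)): y = 9
After step 3 (ABS(y)): y = 9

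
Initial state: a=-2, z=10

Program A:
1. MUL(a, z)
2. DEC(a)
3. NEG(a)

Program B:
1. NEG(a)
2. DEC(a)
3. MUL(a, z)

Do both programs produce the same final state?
No

Program A final state: a=21, z=10
Program B final state: a=10, z=10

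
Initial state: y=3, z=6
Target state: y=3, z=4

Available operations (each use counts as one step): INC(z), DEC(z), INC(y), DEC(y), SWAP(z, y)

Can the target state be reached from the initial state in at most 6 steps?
Yes

Path (2 steps): DEC(z) → DEC(z)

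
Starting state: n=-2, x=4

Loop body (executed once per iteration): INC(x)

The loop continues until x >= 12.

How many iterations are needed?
8

Tracing iterations:
Initial: n=-2, x=4
After iteration 1: n=-2, x=5
After iteration 2: n=-2, x=6
After iteration 3: n=-2, x=7
After iteration 4: n=-2, x=8
After iteration 5: n=-2, x=9
After iteration 6: n=-2, x=10
After iteration 7: n=-2, x=11
After iteration 8: n=-2, x=12
x >= 12 now holds, so the loop exits after 8 iterations.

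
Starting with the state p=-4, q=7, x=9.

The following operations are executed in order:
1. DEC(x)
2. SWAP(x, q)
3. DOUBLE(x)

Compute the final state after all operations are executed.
{p: -4, q: 8, x: 14}

Step-by-step execution:
Initial: p=-4, q=7, x=9
After step 1 (DEC(x)): p=-4, q=7, x=8
After step 2 (SWAP(x, q)): p=-4, q=8, x=7
After step 3 (DOUBLE(x)): p=-4, q=8, x=14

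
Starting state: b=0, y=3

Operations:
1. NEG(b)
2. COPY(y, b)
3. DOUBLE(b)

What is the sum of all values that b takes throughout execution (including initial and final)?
0

Values of b at each step:
Initial: b = 0
After step 1: b = 0
After step 2: b = 0
After step 3: b = 0
Sum = 0 + 0 + 0 + 0 = 0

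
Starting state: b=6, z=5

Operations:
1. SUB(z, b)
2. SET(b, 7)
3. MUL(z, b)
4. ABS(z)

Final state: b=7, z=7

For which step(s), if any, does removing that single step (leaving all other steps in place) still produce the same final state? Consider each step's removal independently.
None - removing any single step changes the final result

Testing removal of each single step:
Without step 1: final = b=7, z=35 (different)
Without step 2: final = b=6, z=6 (different)
Without step 3: final = b=7, z=1 (different)
Without step 4: final = b=7, z=-7 (different)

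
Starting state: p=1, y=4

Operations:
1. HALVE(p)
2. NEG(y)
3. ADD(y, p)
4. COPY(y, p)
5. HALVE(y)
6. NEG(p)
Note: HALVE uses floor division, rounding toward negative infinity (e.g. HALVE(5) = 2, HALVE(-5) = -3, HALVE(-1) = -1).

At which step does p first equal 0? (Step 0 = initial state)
Step 1

Tracing p:
Initial: p = 1
After step 1: p = 0 ← first occurrence
After step 2: p = 0
After step 3: p = 0
After step 4: p = 0
After step 5: p = 0
After step 6: p = 0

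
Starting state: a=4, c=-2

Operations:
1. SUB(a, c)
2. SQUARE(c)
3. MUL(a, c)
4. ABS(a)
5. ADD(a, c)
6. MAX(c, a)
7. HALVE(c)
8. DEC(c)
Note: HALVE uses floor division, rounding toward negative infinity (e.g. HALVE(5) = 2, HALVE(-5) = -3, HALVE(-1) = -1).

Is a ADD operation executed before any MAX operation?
Yes

First ADD: step 5
First MAX: step 6
Since 5 < 6, ADD comes first.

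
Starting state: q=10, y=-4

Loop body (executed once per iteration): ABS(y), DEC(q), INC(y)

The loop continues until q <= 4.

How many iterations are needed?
6

Tracing iterations:
Initial: q=10, y=-4
After iteration 1: q=9, y=5
After iteration 2: q=8, y=6
After iteration 3: q=7, y=7
After iteration 4: q=6, y=8
After iteration 5: q=5, y=9
After iteration 6: q=4, y=10
q <= 4 now holds, so the loop exits after 6 iterations.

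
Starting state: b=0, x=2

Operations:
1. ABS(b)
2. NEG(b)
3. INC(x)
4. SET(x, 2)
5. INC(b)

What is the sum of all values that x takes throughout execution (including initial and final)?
13

Values of x at each step:
Initial: x = 2
After step 1: x = 2
After step 2: x = 2
After step 3: x = 3
After step 4: x = 2
After step 5: x = 2
Sum = 2 + 2 + 2 + 3 + 2 + 2 = 13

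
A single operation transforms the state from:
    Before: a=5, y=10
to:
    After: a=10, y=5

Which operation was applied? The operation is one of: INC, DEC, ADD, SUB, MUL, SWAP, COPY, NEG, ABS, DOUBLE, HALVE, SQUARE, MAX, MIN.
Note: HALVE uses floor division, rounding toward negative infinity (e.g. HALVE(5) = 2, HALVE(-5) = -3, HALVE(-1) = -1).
SWAP(a, y)

Analyzing the change:
Before: a=5, y=10
After: a=10, y=5
Variable a changed from 5 to 10
Variable y changed from 10 to 5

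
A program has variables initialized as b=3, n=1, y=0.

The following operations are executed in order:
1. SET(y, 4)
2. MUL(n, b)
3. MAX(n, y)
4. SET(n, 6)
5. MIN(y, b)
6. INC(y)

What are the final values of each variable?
{b: 3, n: 6, y: 4}

Step-by-step execution:
Initial: b=3, n=1, y=0
After step 1 (SET(y, 4)): b=3, n=1, y=4
After step 2 (MUL(n, b)): b=3, n=3, y=4
After step 3 (MAX(n, y)): b=3, n=4, y=4
After step 4 (SET(n, 6)): b=3, n=6, y=4
After step 5 (MIN(y, b)): b=3, n=6, y=3
After step 6 (INC(y)): b=3, n=6, y=4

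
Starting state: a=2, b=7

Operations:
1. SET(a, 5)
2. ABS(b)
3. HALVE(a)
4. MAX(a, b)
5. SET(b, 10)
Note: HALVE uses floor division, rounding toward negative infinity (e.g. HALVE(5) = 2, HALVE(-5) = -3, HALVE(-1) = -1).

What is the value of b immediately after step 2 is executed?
b = 7

Tracing b through execution:
Initial: b = 7
After step 1 (SET(a, 5)): b = 7
After step 2 (ABS(b)): b = 7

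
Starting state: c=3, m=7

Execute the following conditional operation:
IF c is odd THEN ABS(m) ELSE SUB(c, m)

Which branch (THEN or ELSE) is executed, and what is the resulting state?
Branch: THEN, Final state: c=3, m=7

Evaluating condition: c is odd
Condition is True, so THEN branch executes
After ABS(m): c=3, m=7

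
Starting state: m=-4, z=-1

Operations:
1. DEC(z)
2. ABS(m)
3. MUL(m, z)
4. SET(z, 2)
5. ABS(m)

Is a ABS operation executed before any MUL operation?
Yes

First ABS: step 2
First MUL: step 3
Since 2 < 3, ABS comes first.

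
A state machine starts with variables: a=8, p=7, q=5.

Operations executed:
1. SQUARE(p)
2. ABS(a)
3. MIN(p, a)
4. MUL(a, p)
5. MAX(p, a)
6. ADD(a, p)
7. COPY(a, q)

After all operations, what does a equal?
a = 5

Tracing execution:
Step 1: SQUARE(p) → a = 8
Step 2: ABS(a) → a = 8
Step 3: MIN(p, a) → a = 8
Step 4: MUL(a, p) → a = 64
Step 5: MAX(p, a) → a = 64
Step 6: ADD(a, p) → a = 128
Step 7: COPY(a, q) → a = 5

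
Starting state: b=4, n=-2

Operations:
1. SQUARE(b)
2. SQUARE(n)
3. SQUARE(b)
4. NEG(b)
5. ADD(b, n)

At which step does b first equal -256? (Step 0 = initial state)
Step 4

Tracing b:
Initial: b = 4
After step 1: b = 16
After step 2: b = 16
After step 3: b = 256
After step 4: b = -256 ← first occurrence
After step 5: b = -252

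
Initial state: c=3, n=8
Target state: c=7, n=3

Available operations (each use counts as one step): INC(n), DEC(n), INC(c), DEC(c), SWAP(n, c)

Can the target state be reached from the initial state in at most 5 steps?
Yes

Path (2 steps): DEC(n) → SWAP(n, c)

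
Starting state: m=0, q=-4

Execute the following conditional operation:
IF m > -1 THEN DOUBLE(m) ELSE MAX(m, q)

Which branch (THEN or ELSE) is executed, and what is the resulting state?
Branch: THEN, Final state: m=0, q=-4

Evaluating condition: m > -1
m = 0
Condition is True, so THEN branch executes
After DOUBLE(m): m=0, q=-4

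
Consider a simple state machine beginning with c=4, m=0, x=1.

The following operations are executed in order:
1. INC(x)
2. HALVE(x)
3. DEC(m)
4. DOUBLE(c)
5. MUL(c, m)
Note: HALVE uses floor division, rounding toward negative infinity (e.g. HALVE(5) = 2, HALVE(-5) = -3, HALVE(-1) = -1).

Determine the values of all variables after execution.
{c: -8, m: -1, x: 1}

Step-by-step execution:
Initial: c=4, m=0, x=1
After step 1 (INC(x)): c=4, m=0, x=2
After step 2 (HALVE(x)): c=4, m=0, x=1
After step 3 (DEC(m)): c=4, m=-1, x=1
After step 4 (DOUBLE(c)): c=8, m=-1, x=1
After step 5 (MUL(c, m)): c=-8, m=-1, x=1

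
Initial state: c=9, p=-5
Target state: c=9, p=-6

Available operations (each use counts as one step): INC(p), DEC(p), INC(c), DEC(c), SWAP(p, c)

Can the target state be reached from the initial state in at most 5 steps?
Yes

Path (1 step): DEC(p)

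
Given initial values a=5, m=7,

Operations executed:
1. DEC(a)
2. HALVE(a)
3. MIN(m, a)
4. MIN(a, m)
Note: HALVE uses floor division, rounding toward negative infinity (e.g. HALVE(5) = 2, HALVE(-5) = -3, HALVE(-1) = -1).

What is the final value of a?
a = 2

Tracing execution:
Step 1: DEC(a) → a = 4
Step 2: HALVE(a) → a = 2
Step 3: MIN(m, a) → a = 2
Step 4: MIN(a, m) → a = 2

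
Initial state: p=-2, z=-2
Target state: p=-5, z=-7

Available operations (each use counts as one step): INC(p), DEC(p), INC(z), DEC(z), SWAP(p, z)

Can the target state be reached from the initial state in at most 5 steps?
No

The target state cannot be reached within 5 steps.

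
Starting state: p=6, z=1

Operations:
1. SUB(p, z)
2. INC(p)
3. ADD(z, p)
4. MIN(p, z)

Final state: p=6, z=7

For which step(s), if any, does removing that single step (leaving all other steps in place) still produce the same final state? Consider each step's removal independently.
Step(s) 4

Testing removal of each single step:
Without step 1: final = p=7, z=8 (different)
Without step 2: final = p=5, z=6 (different)
Without step 3: final = p=1, z=1 (different)
Without step 4: final = p=6, z=7 (same)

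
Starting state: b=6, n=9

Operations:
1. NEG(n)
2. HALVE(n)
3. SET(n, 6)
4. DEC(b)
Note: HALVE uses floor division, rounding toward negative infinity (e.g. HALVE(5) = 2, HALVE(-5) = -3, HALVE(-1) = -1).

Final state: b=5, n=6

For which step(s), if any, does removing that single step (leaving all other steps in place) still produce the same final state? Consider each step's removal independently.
Step(s) 1, 2

Testing removal of each single step:
Without step 1: final = b=5, n=6 (same)
Without step 2: final = b=5, n=6 (same)
Without step 3: final = b=5, n=-5 (different)
Without step 4: final = b=6, n=6 (different)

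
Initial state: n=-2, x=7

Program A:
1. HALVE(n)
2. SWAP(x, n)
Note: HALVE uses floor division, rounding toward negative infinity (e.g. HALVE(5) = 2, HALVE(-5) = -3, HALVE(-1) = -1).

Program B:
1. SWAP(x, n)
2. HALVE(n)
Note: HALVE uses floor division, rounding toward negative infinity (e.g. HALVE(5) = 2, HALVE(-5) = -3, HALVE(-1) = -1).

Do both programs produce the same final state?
No

Program A final state: n=7, x=-1
Program B final state: n=3, x=-2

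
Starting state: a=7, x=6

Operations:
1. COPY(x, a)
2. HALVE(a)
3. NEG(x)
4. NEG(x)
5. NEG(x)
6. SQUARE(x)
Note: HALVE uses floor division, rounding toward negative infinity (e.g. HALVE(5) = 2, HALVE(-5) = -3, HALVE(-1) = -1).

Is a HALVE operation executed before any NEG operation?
Yes

First HALVE: step 2
First NEG: step 3
Since 2 < 3, HALVE comes first.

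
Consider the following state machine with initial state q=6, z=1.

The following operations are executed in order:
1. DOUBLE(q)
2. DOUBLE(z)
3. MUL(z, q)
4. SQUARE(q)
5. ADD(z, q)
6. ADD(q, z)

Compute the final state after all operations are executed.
{q: 312, z: 168}

Step-by-step execution:
Initial: q=6, z=1
After step 1 (DOUBLE(q)): q=12, z=1
After step 2 (DOUBLE(z)): q=12, z=2
After step 3 (MUL(z, q)): q=12, z=24
After step 4 (SQUARE(q)): q=144, z=24
After step 5 (ADD(z, q)): q=144, z=168
After step 6 (ADD(q, z)): q=312, z=168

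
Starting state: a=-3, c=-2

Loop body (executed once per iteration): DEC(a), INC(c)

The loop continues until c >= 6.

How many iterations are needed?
8

Tracing iterations:
Initial: a=-3, c=-2
After iteration 1: a=-4, c=-1
After iteration 2: a=-5, c=0
After iteration 3: a=-6, c=1
After iteration 4: a=-7, c=2
After iteration 5: a=-8, c=3
After iteration 6: a=-9, c=4
After iteration 7: a=-10, c=5
After iteration 8: a=-11, c=6
c >= 6 now holds, so the loop exits after 8 iterations.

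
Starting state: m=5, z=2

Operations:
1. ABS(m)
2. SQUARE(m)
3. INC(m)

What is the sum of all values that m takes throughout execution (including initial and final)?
61

Values of m at each step:
Initial: m = 5
After step 1: m = 5
After step 2: m = 25
After step 3: m = 26
Sum = 5 + 5 + 25 + 26 = 61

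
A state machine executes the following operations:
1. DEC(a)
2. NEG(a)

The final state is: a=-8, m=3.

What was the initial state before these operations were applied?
a=9, m=3

Working backwards:
Final state: a=-8, m=3
Before step 2 (NEG(a)): a=8, m=3
Before step 1 (DEC(a)): a=9, m=3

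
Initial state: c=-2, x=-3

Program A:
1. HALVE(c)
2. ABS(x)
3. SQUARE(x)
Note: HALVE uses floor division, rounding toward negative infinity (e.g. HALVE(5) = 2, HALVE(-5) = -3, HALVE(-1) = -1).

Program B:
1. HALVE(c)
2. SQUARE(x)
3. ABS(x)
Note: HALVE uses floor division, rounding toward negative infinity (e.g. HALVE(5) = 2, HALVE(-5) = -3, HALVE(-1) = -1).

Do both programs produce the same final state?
Yes

Program A final state: c=-1, x=9
Program B final state: c=-1, x=9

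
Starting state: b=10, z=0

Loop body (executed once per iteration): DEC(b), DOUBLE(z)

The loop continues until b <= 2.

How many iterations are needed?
8

Tracing iterations:
Initial: b=10, z=0
After iteration 1: b=9, z=0
After iteration 2: b=8, z=0
After iteration 3: b=7, z=0
After iteration 4: b=6, z=0
After iteration 5: b=5, z=0
After iteration 6: b=4, z=0
After iteration 7: b=3, z=0
After iteration 8: b=2, z=0
b <= 2 now holds, so the loop exits after 8 iterations.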